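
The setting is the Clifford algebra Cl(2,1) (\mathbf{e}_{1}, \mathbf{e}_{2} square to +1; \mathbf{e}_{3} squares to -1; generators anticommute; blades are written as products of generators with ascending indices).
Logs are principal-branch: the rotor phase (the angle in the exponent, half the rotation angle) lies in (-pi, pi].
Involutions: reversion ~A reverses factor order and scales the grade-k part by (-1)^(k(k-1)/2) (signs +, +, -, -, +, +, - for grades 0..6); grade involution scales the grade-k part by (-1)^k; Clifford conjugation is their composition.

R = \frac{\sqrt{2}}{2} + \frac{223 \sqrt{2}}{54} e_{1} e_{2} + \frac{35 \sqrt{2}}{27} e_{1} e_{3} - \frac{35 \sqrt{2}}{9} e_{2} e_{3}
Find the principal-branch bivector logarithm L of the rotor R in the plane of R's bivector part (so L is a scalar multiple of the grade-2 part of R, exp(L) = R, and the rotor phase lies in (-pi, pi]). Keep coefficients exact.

The scalar part of R is \frac{\sqrt{2}}{2}, and that scalar determines the rotor phase on the principal branch; recovering the unit plane as bivector-part over sine of the phase gives L = phase * plane.
Concretely: cos(phase) = \frac{\sqrt{2}}{2} gives phase = ±\frac{\pi}{4}, and since phase/sin(phase) is even the sign is immaterial: L = (phase/sin(phase)) * <R>_2 = (\frac{\sqrt{2} \pi}{4}) * <R>_2.
Answer: \frac{223 \pi}{108} e_{1} e_{2} + \frac{35 \pi}{54} e_{1} e_{3} - \frac{35 \pi}{18} e_{2} e_{3}


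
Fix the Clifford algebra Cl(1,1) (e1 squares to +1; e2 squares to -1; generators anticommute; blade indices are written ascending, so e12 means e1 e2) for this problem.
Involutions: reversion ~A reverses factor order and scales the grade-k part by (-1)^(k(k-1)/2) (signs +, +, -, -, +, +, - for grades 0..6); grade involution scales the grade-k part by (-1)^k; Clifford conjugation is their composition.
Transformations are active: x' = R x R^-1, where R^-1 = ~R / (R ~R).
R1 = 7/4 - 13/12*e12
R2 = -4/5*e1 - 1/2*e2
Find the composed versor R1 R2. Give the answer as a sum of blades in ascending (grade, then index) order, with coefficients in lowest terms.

Distribute over the terms of R1 (each basis-blade product reordered to ascending indices, repeated generators contracted through their squares):
(7/4) R2 = -7/5*e1 - 7/8*e2
(-13/12*e12) R2 = -13/24*e1 - 13/15*e2
Summing the partial products and collecting blades:
Answer: -233/120*e1 - 209/120*e2


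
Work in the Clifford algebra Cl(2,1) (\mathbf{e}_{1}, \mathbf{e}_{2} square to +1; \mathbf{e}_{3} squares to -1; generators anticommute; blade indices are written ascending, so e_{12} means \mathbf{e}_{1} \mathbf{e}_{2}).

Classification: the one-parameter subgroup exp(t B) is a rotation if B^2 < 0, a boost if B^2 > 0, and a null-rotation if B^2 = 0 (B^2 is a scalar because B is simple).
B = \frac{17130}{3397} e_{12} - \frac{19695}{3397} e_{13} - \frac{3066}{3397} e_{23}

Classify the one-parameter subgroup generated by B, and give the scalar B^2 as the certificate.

B^2 term by term: the squares give (\frac{17130}{3397})^2*(e_{12})^2 + (-\frac{19695}{3397})^2*(e_{13})^2 + (-\frac{3066}{3397})^2*(e_{23})^2 = \frac{293436900}{11539609}*(-1) + \frac{387893025}{11539609}*(+1) + \frac{9400356}{11539609}*(+1) = 9 (each basis 2-blade squares to minus the product of its generators' squares); cross terms between blades sharing an index anticommute and cancel. So B^2 = 9.
Answer: boost, certificate B^2 = 9. Certificate logic: 9 is a conjugation-invariant scalar, so its sign fixes rotation versus boost versus null-rotation outright.


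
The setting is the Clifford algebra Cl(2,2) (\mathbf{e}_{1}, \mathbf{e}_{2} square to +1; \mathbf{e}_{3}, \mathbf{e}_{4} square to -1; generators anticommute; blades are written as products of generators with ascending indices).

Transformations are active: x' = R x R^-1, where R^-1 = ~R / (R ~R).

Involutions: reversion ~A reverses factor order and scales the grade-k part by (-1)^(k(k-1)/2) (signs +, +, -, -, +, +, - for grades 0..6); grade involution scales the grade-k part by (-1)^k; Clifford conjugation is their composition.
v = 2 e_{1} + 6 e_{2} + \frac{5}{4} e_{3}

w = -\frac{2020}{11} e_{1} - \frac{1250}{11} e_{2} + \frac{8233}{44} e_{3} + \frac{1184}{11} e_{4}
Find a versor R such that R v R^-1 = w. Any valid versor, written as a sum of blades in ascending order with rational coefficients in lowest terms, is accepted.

A norm check does it: q(v) = q(w) = \frac{615}{16}, hence R = v + w = -\frac{1998}{11} e_{1} - \frac{1184}{11} e_{2} + \frac{2072}{11} e_{3} + \frac{1184}{11} e_{4} realises the map — parallel part kept, (v - w)/2 negated, v carried to w.
Answer: -\frac{1998}{11} e_{1} - \frac{1184}{11} e_{2} + \frac{2072}{11} e_{3} + \frac{1184}{11} e_{4}


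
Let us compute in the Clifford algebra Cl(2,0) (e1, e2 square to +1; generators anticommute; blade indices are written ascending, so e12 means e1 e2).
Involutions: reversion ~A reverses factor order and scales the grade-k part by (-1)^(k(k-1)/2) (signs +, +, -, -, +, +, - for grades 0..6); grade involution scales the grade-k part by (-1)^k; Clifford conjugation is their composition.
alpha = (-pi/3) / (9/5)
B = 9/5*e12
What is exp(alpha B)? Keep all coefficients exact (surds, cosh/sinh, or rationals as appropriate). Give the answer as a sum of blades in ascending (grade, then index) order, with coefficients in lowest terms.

B^2 = (9/5)^2*(e12)^2 = 81/25*(-1) = -81/25 (a basis 2-blade squares to minus the product of its generators' squares).
B^2 = -81/25 — since the square is negative, the closed form is circular: l = 9/5, alpha*l = -pi/3, so exp(alpha B) = cos(-pi/3) + (sin(-pi/3)/(9/5))*B = 1/2 + (-5*sqrt(3)/18)*B.
Answer: 1/2 - sqrt(3)/2*e12


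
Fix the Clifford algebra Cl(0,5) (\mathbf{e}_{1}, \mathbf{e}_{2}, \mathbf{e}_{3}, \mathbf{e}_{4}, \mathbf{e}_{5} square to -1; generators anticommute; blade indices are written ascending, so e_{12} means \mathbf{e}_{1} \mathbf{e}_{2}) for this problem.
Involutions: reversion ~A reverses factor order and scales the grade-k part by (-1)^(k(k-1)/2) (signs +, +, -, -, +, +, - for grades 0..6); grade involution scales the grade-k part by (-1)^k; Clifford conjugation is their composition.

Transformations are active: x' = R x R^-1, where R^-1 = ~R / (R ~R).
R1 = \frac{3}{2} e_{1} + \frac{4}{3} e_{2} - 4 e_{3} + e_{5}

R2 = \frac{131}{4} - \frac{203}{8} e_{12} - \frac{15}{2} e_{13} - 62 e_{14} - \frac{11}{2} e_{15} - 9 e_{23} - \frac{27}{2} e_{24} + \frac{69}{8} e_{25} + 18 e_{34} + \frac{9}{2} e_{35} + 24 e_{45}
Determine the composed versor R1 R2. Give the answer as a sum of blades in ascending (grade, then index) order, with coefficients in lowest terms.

Distribute over the terms of R1 (each basis-blade product reordered to ascending indices, repeated generators contracted through their squares):
(\frac{3}{2} e_{1}) R2 = \frac{393}{8} e_{1} + \frac{609}{16} e_{2} + \frac{45}{4} e_{3} + 93 e_{4} + \frac{33}{4} e_{5} - \frac{27}{2} e_{123} - \frac{81}{4} e_{124} + \frac{207}{16} e_{125} + 27 e_{134} + \frac{27}{4} e_{135} + 36 e_{145}
(\frac{4}{3} e_{2}) R2 = -\frac{203}{6} e_{1} + \frac{131}{3} e_{2} + 12 e_{3} + 18 e_{4} - \frac{23}{2} e_{5} + 10 e_{123} + \frac{248}{3} e_{124} + \frac{22}{3} e_{125} + 24 e_{234} + 6 e_{235} + 32 e_{245}
(-4 e_{3}) R2 = 30 e_{1} + 36 e_{2} - 131 e_{3} + 72 e_{4} + 18 e_{5} + \frac{203}{2} e_{123} - 248 e_{134} - 22 e_{135} - 54 e_{234} + \frac{69}{2} e_{235} - 96 e_{345}
(e_{5}) R2 = -\frac{11}{2} e_{1} + \frac{69}{8} e_{2} + \frac{9}{2} e_{3} + 24 e_{4} + \frac{131}{4} e_{5} - \frac{203}{8} e_{125} - \frac{15}{2} e_{135} - 62 e_{145} - 9 e_{235} - \frac{27}{2} e_{245} + 18 e_{345}
Summing the partial products and collecting blades:
Answer: \frac{955}{24} e_{1} + \frac{6065}{48} e_{2} - \frac{413}{4} e_{3} + 207 e_{4} + \frac{95}{2} e_{5} + 98 e_{123} + \frac{749}{12} e_{124} - \frac{245}{48} e_{125} - 221 e_{134} - \frac{91}{4} e_{135} - 26 e_{145} - 30 e_{234} + \frac{63}{2} e_{235} + \frac{37}{2} e_{245} - 78 e_{345}


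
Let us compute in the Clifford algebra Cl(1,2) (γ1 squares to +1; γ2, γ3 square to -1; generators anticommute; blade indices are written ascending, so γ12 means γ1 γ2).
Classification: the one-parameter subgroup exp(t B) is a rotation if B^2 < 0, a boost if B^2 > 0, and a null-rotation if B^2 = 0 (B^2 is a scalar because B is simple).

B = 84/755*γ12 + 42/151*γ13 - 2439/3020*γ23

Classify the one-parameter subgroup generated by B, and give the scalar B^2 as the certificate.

B^2 term by term: the squares give (84/755)^2*(γ12)^2 + (42/151)^2*(γ13)^2 + (-2439/3020)^2*(γ23)^2 = 7056/570025*(+1) + 1764/22801*(+1) + 5948721/9120400*(-1) = -9/16 (each basis 2-blade squares to minus the product of its generators' squares); cross terms between blades sharing an index anticommute and cancel. So B^2 = -9/16.
Answer: rotation, certificate B^2 = -9/16. No conjugation can change B^2 = -9/16; the sign gives the class.


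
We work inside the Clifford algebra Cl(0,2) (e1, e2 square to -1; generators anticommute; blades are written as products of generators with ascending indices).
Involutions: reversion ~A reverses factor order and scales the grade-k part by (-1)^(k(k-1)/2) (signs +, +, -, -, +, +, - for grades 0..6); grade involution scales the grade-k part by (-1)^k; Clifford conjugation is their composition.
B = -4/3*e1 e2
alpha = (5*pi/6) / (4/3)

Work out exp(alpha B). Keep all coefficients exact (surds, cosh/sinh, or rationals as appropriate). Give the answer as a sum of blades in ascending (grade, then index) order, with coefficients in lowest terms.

B^2 = (-4/3)^2*(e1 e2)^2 = 16/9*(-1) = -16/9 (a basis 2-blade squares to minus the product of its generators' squares).
B^2 = -16/9 — the series telescopes trigonometrically here: l = 4/3, alpha*l = 5*pi/6, so exp(alpha B) = cos(5*pi/6) + (sin(5*pi/6)/(4/3))*B = -sqrt(3)/2 + (3/8)*B.
Answer: -sqrt(3)/2 - 1/2*e1 e2


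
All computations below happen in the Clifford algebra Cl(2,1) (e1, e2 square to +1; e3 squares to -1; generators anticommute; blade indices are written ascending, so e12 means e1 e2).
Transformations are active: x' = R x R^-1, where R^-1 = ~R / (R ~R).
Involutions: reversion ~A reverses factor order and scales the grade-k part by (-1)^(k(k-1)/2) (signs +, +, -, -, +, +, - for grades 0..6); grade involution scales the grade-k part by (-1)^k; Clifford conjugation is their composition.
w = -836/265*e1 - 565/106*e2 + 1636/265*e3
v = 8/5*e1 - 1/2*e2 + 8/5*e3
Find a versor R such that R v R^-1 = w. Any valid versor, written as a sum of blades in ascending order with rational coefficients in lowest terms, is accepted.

Sketch: the shared square 1/4 makes R = v + w = -412/265*e1 - 309/53*e2 + 412/53*e3 the natural versor; its sandwich fixes that direction, negates (v - w)/2, and sends v to w.
Answer: -412/265*e1 - 309/53*e2 + 412/53*e3


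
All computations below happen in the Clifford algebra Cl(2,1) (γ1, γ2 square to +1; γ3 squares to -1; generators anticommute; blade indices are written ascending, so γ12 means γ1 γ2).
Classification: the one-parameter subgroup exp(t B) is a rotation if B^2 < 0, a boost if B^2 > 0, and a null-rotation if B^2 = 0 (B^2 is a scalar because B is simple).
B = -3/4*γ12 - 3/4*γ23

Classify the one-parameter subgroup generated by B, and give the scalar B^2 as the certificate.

B^2 term by term: the squares give (-3/4)^2*(γ12)^2 + (-3/4)^2*(γ23)^2 = 9/16*(-1) + 9/16*(+1) = 0 (each basis 2-blade squares to minus the product of its generators' squares); cross terms between blades sharing an index anticommute and cancel. So B^2 = 0.
Answer: null-rotation, certificate B^2 = 0. Key observation: B^2 = 0 is a conjugation invariant, so its sign decides the class regardless of the surface form of B.


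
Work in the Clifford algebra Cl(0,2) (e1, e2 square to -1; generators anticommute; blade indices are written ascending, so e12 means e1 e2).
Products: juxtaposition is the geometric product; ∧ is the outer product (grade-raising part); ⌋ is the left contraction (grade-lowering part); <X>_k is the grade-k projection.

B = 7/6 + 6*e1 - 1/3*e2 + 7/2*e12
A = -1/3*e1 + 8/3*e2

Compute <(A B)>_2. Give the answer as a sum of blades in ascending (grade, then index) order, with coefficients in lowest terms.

step 1: 26/9 + 161/18*e1 + 77/18*e2 - 143/9*e12
step 2: -143/9*e12
Answer: -143/9*e12


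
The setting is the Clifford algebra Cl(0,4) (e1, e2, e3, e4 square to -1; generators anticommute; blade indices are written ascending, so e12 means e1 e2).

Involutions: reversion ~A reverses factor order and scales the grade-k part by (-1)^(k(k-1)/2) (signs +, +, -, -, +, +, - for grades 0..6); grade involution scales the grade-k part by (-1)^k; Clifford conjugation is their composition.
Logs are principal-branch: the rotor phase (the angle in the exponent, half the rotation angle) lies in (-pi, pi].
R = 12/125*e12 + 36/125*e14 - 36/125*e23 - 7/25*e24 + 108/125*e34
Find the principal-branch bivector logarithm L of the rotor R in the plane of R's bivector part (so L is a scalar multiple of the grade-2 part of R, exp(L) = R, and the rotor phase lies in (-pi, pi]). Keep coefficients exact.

The scalar part of R is 0, so the principal-branch rotor phase is pinned; divide the bivector part by its sine to get the unit plane — L is the phase times that plane.
Concretely: cos(phase) = 0 gives phase = ±pi/2, and since phase/sin(phase) is even the sign is immaterial: L = (phase/sin(phase)) * <R>_2 = (pi/2) * <R>_2.
Answer: 6*pi/125*e12 + 18*pi/125*e14 - 18*pi/125*e23 - 7*pi/50*e24 + 54*pi/125*e34


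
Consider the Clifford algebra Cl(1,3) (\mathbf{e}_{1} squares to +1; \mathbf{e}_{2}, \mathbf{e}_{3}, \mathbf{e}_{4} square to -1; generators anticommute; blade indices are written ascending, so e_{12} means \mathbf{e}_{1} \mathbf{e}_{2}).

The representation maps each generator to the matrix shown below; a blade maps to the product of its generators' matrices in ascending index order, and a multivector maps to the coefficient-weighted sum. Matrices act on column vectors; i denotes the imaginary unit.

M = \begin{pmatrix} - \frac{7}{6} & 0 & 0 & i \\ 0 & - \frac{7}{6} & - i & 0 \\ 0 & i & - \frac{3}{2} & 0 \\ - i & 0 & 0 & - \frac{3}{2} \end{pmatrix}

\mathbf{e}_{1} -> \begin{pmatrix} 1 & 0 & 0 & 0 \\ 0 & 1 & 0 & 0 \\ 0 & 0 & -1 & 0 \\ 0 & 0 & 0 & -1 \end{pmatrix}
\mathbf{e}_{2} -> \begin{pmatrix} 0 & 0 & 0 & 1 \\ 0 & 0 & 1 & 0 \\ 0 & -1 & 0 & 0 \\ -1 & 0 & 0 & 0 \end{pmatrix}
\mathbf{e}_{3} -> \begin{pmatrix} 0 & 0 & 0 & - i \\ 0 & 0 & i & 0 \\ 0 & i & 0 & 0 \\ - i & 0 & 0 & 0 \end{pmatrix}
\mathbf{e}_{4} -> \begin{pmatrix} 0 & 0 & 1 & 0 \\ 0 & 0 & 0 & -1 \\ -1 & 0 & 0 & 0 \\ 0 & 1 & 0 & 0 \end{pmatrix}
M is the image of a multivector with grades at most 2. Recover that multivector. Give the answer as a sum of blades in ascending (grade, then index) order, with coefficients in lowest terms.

Method: the blade images are trace-orthogonal — tr(rho(e_A) rho(e_B)^-1) = 4 if A = B and 0 otherwise — and rho(e_A)^-1 = (e_A)^2 * rho(e_A) with (e_A)^2 = +1 or -1, so the coefficient of e_A in the preimage is (e_A)^2 * tr(M rho(e_A))/4.
Nonzero projections over blades of grade <= 2: 1: (1)^2 = +1, tr(M 1) = - \frac{16}{3}, coefficient -\frac{4}{3}; e_{1}: (e_{1})^2 = +1, tr(M rho(e_{1})) = \frac{2}{3}, coefficient \frac{1}{6}; e_{13}: (e_{13})^2 = +1, tr(M rho(e_{13})) = -4, coefficient -1. Every other blade of grade <= 2 projects to 0.
Answer: -\frac{4}{3} + \frac{1}{6} e_{1} - e_{13}


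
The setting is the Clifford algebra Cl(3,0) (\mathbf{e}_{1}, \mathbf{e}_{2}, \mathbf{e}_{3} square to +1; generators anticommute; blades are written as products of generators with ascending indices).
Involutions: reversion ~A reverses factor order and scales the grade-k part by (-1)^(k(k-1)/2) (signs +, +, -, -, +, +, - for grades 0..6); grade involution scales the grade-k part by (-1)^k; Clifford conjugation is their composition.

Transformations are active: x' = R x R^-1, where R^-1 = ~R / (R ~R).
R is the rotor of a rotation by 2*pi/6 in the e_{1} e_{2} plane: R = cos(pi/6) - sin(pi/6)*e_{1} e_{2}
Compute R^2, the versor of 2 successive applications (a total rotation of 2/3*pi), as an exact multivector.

Rotor phase runs at HALF the rotation angle; powers of one rotor simply add phase, so after 2 steps in e_{1} e_{2} the phase is 2*pi/6 = \frac{\pi}{3} and R^2 = cos(\frac{\pi}{3}) - sin(\frac{\pi}{3})*e_{1} e_{2}.
cos(\frac{\pi}{3}) = \frac{1}{2} and sin(\frac{\pi}{3}) = \frac{\sqrt{3}}{2}, so R^2 = \frac{1}{2} - \frac{\sqrt{3}}{2} e_{1} e_{2}. The net rotation is 2/3*pi; the rotor keeps the half-angle phase exactly.
Answer: \frac{1}{2} - \frac{\sqrt{3}}{2} e_{1} e_{2}


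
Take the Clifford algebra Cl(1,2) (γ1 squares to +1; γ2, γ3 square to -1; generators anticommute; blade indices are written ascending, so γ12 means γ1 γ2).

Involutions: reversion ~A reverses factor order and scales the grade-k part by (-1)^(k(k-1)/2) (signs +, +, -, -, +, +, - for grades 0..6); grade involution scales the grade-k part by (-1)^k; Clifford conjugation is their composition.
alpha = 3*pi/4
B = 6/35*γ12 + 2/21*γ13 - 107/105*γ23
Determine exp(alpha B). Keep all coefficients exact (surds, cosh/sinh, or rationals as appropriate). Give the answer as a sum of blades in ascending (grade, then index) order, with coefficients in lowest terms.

B^2 term by term: the squares give (6/35)^2*(γ12)^2 + (2/21)^2*(γ13)^2 + (-107/105)^2*(γ23)^2 = 36/1225*(+1) + 4/441*(+1) + 11449/11025*(-1) = -1 (each basis 2-blade squares to minus the product of its generators' squares); cross terms between blades sharing an index anticommute and cancel. So B^2 = -1.
B^2 = -1 — the series telescopes trigonometrically here: l = 1, alpha*l = 3*pi/4, so exp(alpha B) = cos(3*pi/4) + (sin(3*pi/4)/1)*B = -sqrt(2)/2 + (sqrt(2)/2)*B.
Answer: -sqrt(2)/2 + 3*sqrt(2)/35*γ12 + sqrt(2)/21*γ13 - 107*sqrt(2)/210*γ23


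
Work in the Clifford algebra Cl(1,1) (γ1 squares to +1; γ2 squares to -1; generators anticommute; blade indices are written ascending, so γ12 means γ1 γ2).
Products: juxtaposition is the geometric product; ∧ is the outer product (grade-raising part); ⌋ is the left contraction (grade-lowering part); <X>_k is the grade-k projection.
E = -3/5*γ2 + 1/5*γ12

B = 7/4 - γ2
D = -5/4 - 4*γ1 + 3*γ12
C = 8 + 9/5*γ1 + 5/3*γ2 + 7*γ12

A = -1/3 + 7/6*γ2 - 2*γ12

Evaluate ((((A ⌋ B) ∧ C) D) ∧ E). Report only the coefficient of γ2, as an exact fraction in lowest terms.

step 1: 7/12 + 1/3*γ2
step 2: 14/3 + 21/20*γ1 + 131/36*γ2 + 209/60*γ12
step 3: 5/12 - 145/16*γ1 + 1805/144*γ2 + 3485/144*γ12
step 4: -1/4*γ2 + 265/48*γ12
Answer: -1/4


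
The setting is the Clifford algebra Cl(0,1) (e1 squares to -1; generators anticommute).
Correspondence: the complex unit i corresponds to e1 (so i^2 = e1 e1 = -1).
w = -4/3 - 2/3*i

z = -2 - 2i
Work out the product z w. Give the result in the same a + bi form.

In blades: z = -2 - 2*e1, w = -4/3 - 2/3*e1.
Distribute z over w term by term (generator squares from the signature, products reordered to ascending indices): (-2)*w = 8/3 + 4/3*e1; (-2*e1)*w = -4/3 + 8/3*e1.
Sum: 4/3 + 4*e1; translating back through the correspondence:
Answer: 4/3 + 4i


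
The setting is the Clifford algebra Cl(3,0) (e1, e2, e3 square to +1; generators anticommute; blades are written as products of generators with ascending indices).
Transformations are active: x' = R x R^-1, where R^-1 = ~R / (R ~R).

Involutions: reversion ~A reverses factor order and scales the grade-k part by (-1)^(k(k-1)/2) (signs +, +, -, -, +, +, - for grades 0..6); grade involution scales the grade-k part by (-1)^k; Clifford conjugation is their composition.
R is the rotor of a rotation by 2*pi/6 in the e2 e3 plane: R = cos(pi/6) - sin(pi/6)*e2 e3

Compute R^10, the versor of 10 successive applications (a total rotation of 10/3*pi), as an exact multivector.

The rotor phase is half the rotation angle and phases add under composition, so 10 steps in the e2 e3 plane accumulate phase 10*(pi/6) = 5*pi/3: R^10 = cos(5*pi/3) - sin(5*pi/3)*e2 e3.
cos(5*pi/3) = 1/2 and sin(5*pi/3) = -sqrt(3)/2, so R^10 = 1/2 + sqrt(3)/2*e2 e3. The net rotation is 4/3*pi (after discarding 1 full turn, each of which contributes a factor -1 to the rotor); the rotor keeps the half-angle phase exactly.
Answer: 1/2 + sqrt(3)/2*e2 e3


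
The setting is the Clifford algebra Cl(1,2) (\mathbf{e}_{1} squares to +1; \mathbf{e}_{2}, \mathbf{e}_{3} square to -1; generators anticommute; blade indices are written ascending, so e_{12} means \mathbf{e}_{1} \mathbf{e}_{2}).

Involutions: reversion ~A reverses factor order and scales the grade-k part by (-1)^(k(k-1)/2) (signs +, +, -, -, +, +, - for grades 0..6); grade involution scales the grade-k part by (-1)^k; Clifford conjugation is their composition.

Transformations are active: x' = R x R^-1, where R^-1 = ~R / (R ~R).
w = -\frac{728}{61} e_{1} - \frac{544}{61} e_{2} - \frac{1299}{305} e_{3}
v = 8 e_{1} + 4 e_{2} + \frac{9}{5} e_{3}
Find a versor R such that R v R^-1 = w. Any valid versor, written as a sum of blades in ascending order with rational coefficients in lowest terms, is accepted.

R = v + w = -\frac{240}{61} e_{1} - \frac{300}{61} e_{2} - \frac{150}{61} e_{3} works: the equal norms (\frac{1119}{25}) guarantee its sandwich swaps v into w.
Answer: -\frac{240}{61} e_{1} - \frac{300}{61} e_{2} - \frac{150}{61} e_{3}


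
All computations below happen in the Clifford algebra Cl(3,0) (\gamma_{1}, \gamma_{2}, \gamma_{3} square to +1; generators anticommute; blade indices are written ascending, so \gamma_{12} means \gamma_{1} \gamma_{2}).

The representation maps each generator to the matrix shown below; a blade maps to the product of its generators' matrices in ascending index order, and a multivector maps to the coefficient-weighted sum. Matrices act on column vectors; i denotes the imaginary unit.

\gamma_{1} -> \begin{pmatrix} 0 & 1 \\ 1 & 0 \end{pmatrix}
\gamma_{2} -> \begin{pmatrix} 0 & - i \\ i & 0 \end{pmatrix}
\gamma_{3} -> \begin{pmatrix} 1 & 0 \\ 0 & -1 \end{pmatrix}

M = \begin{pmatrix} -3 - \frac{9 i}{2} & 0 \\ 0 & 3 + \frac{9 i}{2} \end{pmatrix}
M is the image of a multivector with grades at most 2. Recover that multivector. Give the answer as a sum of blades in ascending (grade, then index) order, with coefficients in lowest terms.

Method: 1, rho(\gamma_{1}), rho(\gamma_{2}), rho(\gamma_{3}) form a trace-orthogonal basis of the 2x2 complex matrices (tr(X Y) = 2 if X = Y, else 0), so M = m0*1 + m1*rho(\gamma_{1}) + m2*rho(\gamma_{2}) + m3*rho(\gamma_{3}) with m0 = tr(M)/2 = 0, m1 = tr(M rho(\gamma_{1}))/2 = 0, m2 = tr(M rho(\gamma_{2}))/2 = 0, m3 = tr(M rho(\gamma_{3}))/2 = -3 - \frac{9 i}{2}.
Multiplying table entries, the bivector images are rho(\gamma_{12}) = i*rho(\gamma_{3}), rho(\gamma_{13}) = -i*rho(\gamma_{2}), rho(\gamma_{23}) = i*rho(\gamma_{1}); with real blade coefficients the real parts of m0..m3 are the coefficients of 1, \gamma_{1}, \gamma_{2}, \gamma_{3} and the imaginary parts give the bivectors (\gamma_{23}: Im m1, \gamma_{13}: -Im m2, \gamma_{12}: Im m3).
Answer: -3 \gamma_{3} - \frac{9}{2} \gamma_{12}


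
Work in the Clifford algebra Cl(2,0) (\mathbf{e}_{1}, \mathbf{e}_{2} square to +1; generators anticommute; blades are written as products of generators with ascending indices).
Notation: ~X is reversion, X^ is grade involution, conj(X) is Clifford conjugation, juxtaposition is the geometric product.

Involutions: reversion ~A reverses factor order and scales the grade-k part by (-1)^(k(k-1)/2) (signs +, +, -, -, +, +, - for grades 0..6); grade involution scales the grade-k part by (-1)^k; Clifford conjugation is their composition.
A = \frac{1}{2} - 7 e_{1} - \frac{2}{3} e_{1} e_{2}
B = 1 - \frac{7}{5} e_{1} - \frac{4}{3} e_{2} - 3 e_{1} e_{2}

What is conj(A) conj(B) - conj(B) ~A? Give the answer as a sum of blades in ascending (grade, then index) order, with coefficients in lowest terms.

first term: \frac{83}{10} + \frac{773}{90} e_{1} + \frac{311}{15} e_{2} + \frac{23}{2} e_{1} e_{2}
second term: -\frac{113}{10} - \frac{647}{90} e_{1} + \frac{113}{5} e_{2} + \frac{23}{2} e_{1} e_{2}
Answer: \frac{98}{5} + \frac{142}{9} e_{1} - \frac{28}{15} e_{2}


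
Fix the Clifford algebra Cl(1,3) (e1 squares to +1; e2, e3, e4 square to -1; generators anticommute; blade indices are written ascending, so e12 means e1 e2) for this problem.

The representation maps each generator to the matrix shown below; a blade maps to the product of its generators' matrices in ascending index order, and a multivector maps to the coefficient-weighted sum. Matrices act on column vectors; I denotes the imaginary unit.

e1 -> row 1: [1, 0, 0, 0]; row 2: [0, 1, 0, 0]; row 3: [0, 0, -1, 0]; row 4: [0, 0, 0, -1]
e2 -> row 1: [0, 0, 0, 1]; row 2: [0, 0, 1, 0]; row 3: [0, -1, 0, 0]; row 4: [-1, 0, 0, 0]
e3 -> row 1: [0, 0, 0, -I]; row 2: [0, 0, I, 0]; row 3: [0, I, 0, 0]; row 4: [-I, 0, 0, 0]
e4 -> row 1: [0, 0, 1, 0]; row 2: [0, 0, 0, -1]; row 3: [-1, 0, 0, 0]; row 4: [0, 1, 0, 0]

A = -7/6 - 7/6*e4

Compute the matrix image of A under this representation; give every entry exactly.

M = (-7/6)*1 + (-7/6)*rho(e4), summed entrywise (1 is the identity matrix):
Answer: row 1: [-7/6, 0, -7/6, 0]; row 2: [0, -7/6, 0, 7/6]; row 3: [7/6, 0, -7/6, 0]; row 4: [0, -7/6, 0, -7/6]


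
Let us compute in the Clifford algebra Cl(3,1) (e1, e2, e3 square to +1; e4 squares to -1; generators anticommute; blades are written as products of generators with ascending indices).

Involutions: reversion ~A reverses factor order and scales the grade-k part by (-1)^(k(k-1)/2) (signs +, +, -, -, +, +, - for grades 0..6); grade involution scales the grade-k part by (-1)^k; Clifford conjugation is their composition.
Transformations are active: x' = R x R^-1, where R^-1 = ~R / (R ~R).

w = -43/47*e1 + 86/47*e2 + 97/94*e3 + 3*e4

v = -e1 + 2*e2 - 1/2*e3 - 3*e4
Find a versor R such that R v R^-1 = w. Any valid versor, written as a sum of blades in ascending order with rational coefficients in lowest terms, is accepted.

Since q(v) = q(w) = -15/4, the sum R = v + w = -90/47*e1 + 180/47*e2 + 25/47*e3 does the job whenever invertible.
Answer: -90/47*e1 + 180/47*e2 + 25/47*e3


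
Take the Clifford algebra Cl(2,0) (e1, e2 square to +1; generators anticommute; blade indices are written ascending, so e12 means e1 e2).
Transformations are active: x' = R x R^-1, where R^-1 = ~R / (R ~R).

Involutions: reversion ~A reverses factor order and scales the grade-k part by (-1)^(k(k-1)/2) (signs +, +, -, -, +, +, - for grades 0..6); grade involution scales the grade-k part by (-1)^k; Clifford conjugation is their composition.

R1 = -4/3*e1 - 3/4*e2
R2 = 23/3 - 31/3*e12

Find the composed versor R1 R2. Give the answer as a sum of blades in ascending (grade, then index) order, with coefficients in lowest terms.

Distribute over the terms of R1 (each basis-blade product reordered to ascending indices, repeated generators contracted through their squares):
(-4/3*e1) R2 = -92/9*e1 + 124/9*e2
(-3/4*e2) R2 = -31/4*e1 - 23/4*e2
Summing the partial products and collecting blades:
Answer: -647/36*e1 + 289/36*e2


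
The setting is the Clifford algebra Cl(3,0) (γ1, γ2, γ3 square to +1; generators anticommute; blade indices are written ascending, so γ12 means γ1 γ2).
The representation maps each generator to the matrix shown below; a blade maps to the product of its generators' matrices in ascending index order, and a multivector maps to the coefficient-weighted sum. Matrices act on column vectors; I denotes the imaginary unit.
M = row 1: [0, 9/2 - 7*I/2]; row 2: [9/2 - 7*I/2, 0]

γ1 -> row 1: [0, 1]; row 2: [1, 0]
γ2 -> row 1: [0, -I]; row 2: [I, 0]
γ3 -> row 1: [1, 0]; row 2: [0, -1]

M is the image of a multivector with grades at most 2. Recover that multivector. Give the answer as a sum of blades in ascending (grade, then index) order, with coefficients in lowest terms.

Method: 1, rho(γ1), rho(γ2), rho(γ3) form a trace-orthogonal basis of the 2x2 complex matrices (tr(X Y) = 2 if X = Y, else 0), so M = m0*1 + m1*rho(γ1) + m2*rho(γ2) + m3*rho(γ3) with m0 = tr(M)/2 = 0, m1 = tr(M rho(γ1))/2 = 9/2 - 7*I/2, m2 = tr(M rho(γ2))/2 = 0, m3 = tr(M rho(γ3))/2 = 0.
Multiplying table entries, the bivector images are rho(γ12) = I*rho(γ3), rho(γ13) = -I*rho(γ2), rho(γ23) = I*rho(γ1); with real blade coefficients the real parts of m0..m3 are the coefficients of 1, γ1, γ2, γ3 and the imaginary parts give the bivectors (γ23: Im m1, γ13: -Im m2, γ12: Im m3).
Answer: 9/2*γ1 - 7/2*γ23


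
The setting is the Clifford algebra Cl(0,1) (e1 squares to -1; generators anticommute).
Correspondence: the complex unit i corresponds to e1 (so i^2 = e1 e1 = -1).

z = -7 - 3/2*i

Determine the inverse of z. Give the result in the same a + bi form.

In blades: z = -7 - 3/2*e1.
With qbar = -7 + 3/2*e1 (scalar fixed, mapped units negated), z qbar = 205/4 (the sum of squared coefficients), so z^-1 = qbar / (205/4) = -28/205 + 6/205*e1; translating back:
Answer: -28/205 + 6/205*i


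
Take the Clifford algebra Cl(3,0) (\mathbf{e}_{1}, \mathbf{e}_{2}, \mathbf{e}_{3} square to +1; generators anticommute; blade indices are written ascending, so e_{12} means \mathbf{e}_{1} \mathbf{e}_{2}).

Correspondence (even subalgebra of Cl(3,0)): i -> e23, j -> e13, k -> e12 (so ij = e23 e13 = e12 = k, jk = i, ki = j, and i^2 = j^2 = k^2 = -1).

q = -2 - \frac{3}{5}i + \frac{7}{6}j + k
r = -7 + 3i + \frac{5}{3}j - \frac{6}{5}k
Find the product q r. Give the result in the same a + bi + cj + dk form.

In blades: q = -2 + e_{12} + \frac{7}{6} e_{13} - \frac{3}{5} e_{23}, r = -7 - \frac{6}{5} e_{12} + \frac{5}{3} e_{13} + 3 e_{23}.
Distribute q over r term by term (generator squares from the signature, products reordered to ascending indices): (-2)*r = 14 + \frac{12}{5} e_{12} - \frac{10}{3} e_{13} - 6 e_{23}; (e_{12})*r = \frac{6}{5} - 7 e_{12} + 3 e_{13} - \frac{5}{3} e_{23}; (\frac{7}{6} e_{13})*r = -\frac{35}{18} - \frac{7}{2} e_{12} - \frac{49}{6} e_{13} - \frac{7}{5} e_{23}; (-\frac{3}{5} e_{23})*r = \frac{9}{5} - e_{12} - \frac{18}{25} e_{13} + \frac{21}{5} e_{23}.
Sum: \frac{271}{18} - \frac{91}{10} e_{12} - \frac{461}{50} e_{13} - \frac{73}{15} e_{23}; translating back through the correspondence:
Answer: \frac{271}{18} - \frac{73}{15}i - \frac{461}{50}j - \frac{91}{10}k


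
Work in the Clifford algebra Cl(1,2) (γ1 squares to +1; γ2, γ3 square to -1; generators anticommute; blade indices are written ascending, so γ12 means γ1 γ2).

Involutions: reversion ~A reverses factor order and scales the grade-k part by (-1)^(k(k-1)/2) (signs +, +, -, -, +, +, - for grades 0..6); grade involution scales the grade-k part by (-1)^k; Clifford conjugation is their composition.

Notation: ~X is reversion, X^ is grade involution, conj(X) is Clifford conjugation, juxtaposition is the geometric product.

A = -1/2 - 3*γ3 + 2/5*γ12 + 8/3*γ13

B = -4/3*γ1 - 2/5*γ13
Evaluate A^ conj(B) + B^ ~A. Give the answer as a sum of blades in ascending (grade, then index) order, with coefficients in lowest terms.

first term: 16/15 + 8/15*γ1 - 8/15*γ2 - 32/9*γ3 - 21/5*γ13 - 4/25*γ23
second term: 16/15 - 28/15*γ1 - 8/15*γ2 - 32/9*γ3 - 19/5*γ13 + 4/25*γ23
Answer: 32/15 - 4/3*γ1 - 16/15*γ2 - 64/9*γ3 - 8*γ13


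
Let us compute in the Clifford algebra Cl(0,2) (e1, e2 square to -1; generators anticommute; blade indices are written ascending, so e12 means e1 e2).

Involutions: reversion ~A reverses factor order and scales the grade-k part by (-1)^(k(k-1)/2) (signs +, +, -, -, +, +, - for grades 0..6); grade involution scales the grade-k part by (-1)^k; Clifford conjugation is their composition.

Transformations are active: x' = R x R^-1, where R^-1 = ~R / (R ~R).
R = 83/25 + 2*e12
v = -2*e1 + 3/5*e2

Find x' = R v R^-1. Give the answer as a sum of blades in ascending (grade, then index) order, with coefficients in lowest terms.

~R = 83/25 - 2*e12, and R ~R = 9389/625, so R^-1 = ~R / (9389/625).
R v = -196/25*e1 - 251/125*e2
Answer: -13758/9389*e1 - 69833/46945*e2


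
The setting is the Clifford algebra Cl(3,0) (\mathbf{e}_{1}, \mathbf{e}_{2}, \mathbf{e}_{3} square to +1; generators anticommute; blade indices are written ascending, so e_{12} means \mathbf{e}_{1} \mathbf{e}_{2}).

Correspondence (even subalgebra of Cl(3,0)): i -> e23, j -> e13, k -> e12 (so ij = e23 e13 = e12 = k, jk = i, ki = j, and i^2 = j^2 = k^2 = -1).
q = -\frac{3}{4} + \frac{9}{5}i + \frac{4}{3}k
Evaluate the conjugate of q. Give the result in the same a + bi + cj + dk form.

In blades: q = -\frac{3}{4} + \frac{4}{3} e_{12} + \frac{9}{5} e_{23}.
Quaternion conjugation is reversion on the even subalgebra: the scalar is fixed and every grade-2 blade flips sign, giving -\frac{3}{4} - \frac{4}{3} e_{12} - \frac{9}{5} e_{23}; translating back:
Answer: -\frac{3}{4} - \frac{9}{5}i - \frac{4}{3}k


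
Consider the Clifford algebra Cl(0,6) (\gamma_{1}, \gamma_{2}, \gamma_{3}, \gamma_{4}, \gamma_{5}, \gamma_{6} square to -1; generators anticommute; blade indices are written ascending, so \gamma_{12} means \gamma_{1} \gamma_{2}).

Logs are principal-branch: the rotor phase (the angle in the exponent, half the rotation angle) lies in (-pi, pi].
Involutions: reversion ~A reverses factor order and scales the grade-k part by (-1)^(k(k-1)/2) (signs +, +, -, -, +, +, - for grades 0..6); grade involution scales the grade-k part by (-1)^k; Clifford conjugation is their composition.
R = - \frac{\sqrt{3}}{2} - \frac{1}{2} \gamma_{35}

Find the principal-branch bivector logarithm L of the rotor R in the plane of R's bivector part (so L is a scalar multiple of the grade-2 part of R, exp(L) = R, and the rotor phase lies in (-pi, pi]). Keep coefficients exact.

The scalar part of R is - \frac{\sqrt{3}}{2}, so the principal-branch rotor phase is pinned; divide the bivector part by its sine to get the unit plane — L is the phase times that plane.
Concretely: cos(phase) = - \frac{\sqrt{3}}{2} gives phase = ±\frac{5 \pi}{6}, and since phase/sin(phase) is even the sign is immaterial: L = (phase/sin(phase)) * <R>_2 = (\frac{5 \pi}{3}) * <R>_2.
Answer: - \frac{5 \pi}{6} \gamma_{35}


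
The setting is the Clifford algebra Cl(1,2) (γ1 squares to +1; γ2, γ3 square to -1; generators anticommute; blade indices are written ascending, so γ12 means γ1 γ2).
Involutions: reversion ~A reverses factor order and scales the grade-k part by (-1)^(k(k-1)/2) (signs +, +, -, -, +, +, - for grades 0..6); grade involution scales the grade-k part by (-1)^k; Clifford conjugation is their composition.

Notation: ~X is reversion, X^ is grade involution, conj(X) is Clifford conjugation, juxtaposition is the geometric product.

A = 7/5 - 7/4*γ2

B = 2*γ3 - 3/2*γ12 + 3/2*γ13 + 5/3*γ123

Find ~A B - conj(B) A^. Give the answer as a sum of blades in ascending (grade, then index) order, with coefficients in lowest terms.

first term: 21/8*γ1 + 14/5*γ3 - 21/10*γ12 - 49/60*γ13 - 7/2*γ23 + 119/24*γ123
second term: -21/8*γ1 - 14/5*γ3 + 21/10*γ12 + 49/60*γ13 + 7/2*γ23 + 119/24*γ123
Answer: 21/4*γ1 + 28/5*γ3 - 21/5*γ12 - 49/30*γ13 - 7*γ23


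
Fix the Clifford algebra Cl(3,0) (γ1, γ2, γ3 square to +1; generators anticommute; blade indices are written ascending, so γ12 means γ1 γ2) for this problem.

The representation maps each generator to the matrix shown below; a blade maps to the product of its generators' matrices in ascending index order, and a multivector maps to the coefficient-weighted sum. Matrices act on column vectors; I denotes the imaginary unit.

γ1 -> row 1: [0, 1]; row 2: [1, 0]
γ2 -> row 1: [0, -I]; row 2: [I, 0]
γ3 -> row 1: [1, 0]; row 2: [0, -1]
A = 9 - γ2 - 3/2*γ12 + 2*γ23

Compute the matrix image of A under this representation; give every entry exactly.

Bivector images (products of the table entries): rho(γ12) = rho(γ1)rho(γ2) = row 1: [I, 0]; row 2: [0, -I]; rho(γ23) = rho(γ2)rho(γ3) = row 1: [0, I]; row 2: [I, 0].
M = (9)*1 + (-1)*rho(γ2) + (-3/2)*rho(γ12) + (2)*rho(γ23), summed entrywise (1 is the identity matrix):
Answer: row 1: [9 - 3*I/2, 3*I]; row 2: [I, 9 + 3*I/2]


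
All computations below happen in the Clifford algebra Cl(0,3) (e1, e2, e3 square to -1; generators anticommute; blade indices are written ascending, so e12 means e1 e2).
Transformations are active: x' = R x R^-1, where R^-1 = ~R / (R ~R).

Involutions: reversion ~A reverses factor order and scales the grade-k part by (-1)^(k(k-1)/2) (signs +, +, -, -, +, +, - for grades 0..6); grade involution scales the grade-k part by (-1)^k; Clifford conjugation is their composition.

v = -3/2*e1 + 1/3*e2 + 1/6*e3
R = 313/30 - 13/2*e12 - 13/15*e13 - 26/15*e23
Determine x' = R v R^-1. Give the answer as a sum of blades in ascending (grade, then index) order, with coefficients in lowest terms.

~R = 313/30 + 13/2*e12 + 13/15*e13 + 26/15*e23, and R ~R = 7743/50, so R^-1 = ~R / (7743/50).
R v = -2401/180*e1 + 811/60*e2 + 443/180*e3 + 65/36*e123
Answer: -2435/7209*e1 + 21745/14418*e2 + 193/14418*e3


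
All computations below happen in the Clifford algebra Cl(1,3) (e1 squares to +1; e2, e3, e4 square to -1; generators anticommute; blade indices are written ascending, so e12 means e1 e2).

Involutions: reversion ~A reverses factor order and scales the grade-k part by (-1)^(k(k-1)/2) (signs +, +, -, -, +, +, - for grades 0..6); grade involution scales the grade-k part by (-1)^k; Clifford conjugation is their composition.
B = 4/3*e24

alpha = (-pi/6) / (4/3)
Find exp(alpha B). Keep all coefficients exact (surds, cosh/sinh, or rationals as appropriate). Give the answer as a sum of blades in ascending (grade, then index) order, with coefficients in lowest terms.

B^2 = (4/3)^2*(e24)^2 = 16/9*(-1) = -16/9 (a basis 2-blade squares to minus the product of its generators' squares).
B^2 = -16/9 — circular case — the even/odd split gives cos and sin: l = 4/3, alpha*l = -pi/6, so exp(alpha B) = cos(-pi/6) + (sin(-pi/6)/(4/3))*B = sqrt(3)/2 + (-3/8)*B.
Answer: sqrt(3)/2 - 1/2*e24


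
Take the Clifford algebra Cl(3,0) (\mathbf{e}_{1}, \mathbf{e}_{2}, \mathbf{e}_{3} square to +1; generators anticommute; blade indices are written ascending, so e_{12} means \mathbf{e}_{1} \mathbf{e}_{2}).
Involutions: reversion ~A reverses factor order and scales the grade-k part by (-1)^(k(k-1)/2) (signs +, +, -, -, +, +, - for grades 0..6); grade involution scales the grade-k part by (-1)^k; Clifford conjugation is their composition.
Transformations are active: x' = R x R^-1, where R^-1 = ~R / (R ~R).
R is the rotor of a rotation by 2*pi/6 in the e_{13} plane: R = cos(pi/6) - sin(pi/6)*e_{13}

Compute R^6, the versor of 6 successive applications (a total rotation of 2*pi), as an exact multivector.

Because a rotor carries half the rotation angle, composing 6 copies of this e_{13}-plane rotor multiplies the phase: 6*(pi/6) = \pi, hence R^6 = cos(\pi) - sin(\pi)*e_{13}.
cos(\pi) = -1 and sin(\pi) = 0, so R^6 = -1. The total rotation 2*pi is 1 full turn, so every vector returns to itself, yet the rotor is -1, on the OTHER sheet of the double cover (an odd number of 2*pi turns).
Answer: -1


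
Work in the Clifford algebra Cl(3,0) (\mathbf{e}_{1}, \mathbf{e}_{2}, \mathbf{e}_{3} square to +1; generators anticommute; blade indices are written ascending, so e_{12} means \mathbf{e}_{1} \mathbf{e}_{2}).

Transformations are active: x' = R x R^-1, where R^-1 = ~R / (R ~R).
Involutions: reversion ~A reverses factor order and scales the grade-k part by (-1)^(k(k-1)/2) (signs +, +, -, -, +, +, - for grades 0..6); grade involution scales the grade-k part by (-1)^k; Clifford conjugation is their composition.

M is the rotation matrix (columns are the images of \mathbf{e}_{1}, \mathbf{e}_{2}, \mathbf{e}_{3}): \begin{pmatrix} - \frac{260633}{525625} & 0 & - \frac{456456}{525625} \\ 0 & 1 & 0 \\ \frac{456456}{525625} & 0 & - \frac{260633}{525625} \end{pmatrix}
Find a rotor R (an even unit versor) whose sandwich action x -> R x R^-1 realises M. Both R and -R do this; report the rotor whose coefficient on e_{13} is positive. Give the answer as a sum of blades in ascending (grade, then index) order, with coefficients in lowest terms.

Method: write R = a + b12*e_{12} + b13*e_{13} + b23*e_{23} with a^2 + b12^2 + b13^2 + b23^2 = 1 (so R^-1 = ~R). Expanding the columns R e_j ~R gives tr M = 4a^2 - 1 and, from the antisymmetric part, M21 - M12 = -4a*b12, M13 - M31 = 4a*b13, M32 - M23 = -4a*b23.
Here tr M = \frac{4359}{525625}, so a^2 = (1 + tr M)/4 = \frac{132496}{525625} and a = ±\frac{364}{725}. Taking a = \frac{364}{725}: M21 - M12 = 0, M13 - M31 = -\frac{912912}{525625}, M32 - M23 = 0, giving b12 = 0, b13 = -\frac{627}{725}, b23 = 0, i.e. R = \frac{364}{725} - \frac{627}{725} e_{13}.
Its e_{13} coefficient is negative, so report the other preimage -R.
Answer: -\frac{364}{725} + \frac{627}{725} e_{13}. Note: both R and -R realise this M (trace \frac{4359}{525625}); the covering map identifies them, and the e_{13}-coefficient sign is the tie-breaker.
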